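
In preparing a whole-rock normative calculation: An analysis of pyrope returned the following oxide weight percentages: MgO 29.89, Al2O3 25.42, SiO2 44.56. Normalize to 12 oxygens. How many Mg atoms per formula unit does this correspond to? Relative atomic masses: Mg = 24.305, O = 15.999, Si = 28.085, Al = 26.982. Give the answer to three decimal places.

29.89 wt% MgO ÷ 40.304 g/mol = 0.74161 mol, giving 0.74161 Mg and 0.74161 O.
25.42 wt% Al2O3 ÷ 101.961 g/mol = 0.24931 mol, giving 0.49862 Al and 0.74793 O.
44.56 wt% SiO2 ÷ 60.083 g/mol = 0.74164 mol, giving 0.74164 Si and 1.48328 O.
Oxygen sums to 2.97282; scaling by 12/2.97282 = 4.03657 puts the formula on 12 O.
Mg: 0.74161 × 4.03657 = 2.994 atoms per formula unit.

2.994 Mg apfu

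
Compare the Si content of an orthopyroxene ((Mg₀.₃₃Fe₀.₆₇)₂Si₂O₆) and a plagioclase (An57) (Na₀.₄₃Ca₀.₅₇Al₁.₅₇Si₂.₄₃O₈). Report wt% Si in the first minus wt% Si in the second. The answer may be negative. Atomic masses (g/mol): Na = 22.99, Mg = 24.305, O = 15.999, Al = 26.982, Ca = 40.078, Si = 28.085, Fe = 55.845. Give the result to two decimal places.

-2.04 percentage points

M((Mg₀.₃₃Fe₀.₆₇)₂Si₂O₆) = 243.038 g/mol, so wt% Si = 56.170/243.038 × 100 = 23.11%.
M(Na₀.₄₃Ca₀.₅₇Al₁.₅₇Si₂.₄₃O₈) = 271.330 g/mol, so wt% Si = 68.247/271.330 × 100 = 25.15%.
23.11 − 25.15 = -2.04 pp.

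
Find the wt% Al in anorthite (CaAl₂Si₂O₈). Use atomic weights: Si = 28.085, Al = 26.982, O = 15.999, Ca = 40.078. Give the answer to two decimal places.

19.40 mass %

Molar mass of CaAl₂Si₂O₈: 1×40.078 + 2×26.982 + 2×28.085 + 8×15.999 = 278.204 g/mol.
Mass of Al per formula unit: 2 × 26.982 = 53.964 g.
Weight fraction Al = 53.964 / 278.204 = 0.1940.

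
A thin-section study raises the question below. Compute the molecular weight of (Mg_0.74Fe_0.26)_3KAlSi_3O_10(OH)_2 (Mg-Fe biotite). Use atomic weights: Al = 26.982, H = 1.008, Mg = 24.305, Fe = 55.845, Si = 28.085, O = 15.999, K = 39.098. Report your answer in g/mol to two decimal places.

441.86 g/mol

Mg: 2.22 × 24.305 = 53.9571
Fe: 0.78 × 55.845 = 43.5591
K: 1 × 39.098 = 39.0980
Al: 1 × 26.982 = 26.9820
Si: 3 × 28.085 = 84.2550
O: 12 × 15.999 = 191.9880
H: 2 × 1.008 = 2.0160
Summing the contributions gives the formula mass.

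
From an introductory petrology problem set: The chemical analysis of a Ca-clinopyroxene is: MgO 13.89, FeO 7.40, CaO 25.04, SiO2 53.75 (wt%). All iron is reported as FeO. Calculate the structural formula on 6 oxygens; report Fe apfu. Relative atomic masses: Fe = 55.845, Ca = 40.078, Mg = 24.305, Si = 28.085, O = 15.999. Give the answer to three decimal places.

0.230 Fe apfu

MgO: 13.89/40.304 = 0.34463 mol → 0.34463 mol Mg, 0.34463 mol O.
FeO: 7.40/71.844 = 0.10300 mol → 0.10300 mol Fe, 0.10300 mol O.
CaO: 25.04/56.077 = 0.44653 mol → 0.44653 mol Ca, 0.44653 mol O.
SiO2: 53.75/60.083 = 0.89460 mol → 0.89460 mol Si, 1.78920 mol O.
Total oxygen = 2.68336 mol. Normalization factor = 6/2.68336 = 2.23600.
Fe per 6 O = 0.10300 × 2.23600 = 0.230.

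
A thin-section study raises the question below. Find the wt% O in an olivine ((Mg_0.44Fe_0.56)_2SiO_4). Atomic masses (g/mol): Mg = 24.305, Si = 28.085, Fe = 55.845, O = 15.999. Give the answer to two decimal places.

36.36 weight percent

M((Mg_0.44Fe_0.56)_2SiO_4) = 176.016 g/mol.
O contributes 4 × 15.999 = 63.996 g per mole.
63.996/176.016 = 0.3636 → 36.36%.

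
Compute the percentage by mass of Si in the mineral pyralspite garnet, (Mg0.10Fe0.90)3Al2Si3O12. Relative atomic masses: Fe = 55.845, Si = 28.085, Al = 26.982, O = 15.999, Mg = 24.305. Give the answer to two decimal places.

M((Mg0.10Fe0.90)3Al2Si3O12) = 488.280 g/mol.
Si contributes 3 × 28.085 = 84.255 g per mole.
84.255/488.280 = 0.1726 → 17.26%.

17.26 weight percent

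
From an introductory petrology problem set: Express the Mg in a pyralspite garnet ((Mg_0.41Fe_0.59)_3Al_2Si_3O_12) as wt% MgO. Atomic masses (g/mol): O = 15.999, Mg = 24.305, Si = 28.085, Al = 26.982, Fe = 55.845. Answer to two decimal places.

10.80 wt%

Formula mass = 458.948 g/mol.
1.23 Mg → 1.2300 mol MgO per formula unit; M(MgO) = 40.304, so MgO mass = 49.574 g.
49.574/458.948 × 100 = 10.80 wt%.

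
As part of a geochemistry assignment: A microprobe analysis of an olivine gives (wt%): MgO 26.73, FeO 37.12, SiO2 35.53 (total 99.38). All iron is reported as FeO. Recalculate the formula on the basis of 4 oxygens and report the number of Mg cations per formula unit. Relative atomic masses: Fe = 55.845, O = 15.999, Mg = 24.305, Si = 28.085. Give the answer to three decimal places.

1.123 Mg apfu

MgO (M=40.304): mol = 0.66321; Mg = 0.66321, O = 0.66321.
FeO (M=71.844): mol = 0.51668; Fe = 0.51668, O = 0.51668.
SiO2 (M=60.083): mol = 0.59135; Si = 0.59135, O = 1.18270.
ΣO = 2.36259; factor = 4/ΣO = 1.69306.
Mg apfu = 0.66321 × 1.69306 = 1.123.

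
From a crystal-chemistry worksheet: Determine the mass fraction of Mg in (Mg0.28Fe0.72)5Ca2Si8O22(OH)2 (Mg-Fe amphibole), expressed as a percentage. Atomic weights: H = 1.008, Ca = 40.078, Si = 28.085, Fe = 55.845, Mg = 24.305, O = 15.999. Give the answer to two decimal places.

Formula mass = 1.40·24.305 + 3.60·55.845 + 2·40.078 + 8·28.085 + 24·15.999 + 2·1.008 = 925.897 g/mol, of which 34.027 g is Mg.
So Mg makes up 34.027/925.897 = 0.0368 of the mass, i.e. 3.68%.

3.68 wt%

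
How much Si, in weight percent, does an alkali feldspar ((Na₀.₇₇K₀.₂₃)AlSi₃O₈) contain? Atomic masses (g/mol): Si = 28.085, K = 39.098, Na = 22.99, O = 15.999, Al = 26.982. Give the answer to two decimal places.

31.68 weight percent

M((Na₀.₇₇K₀.₂₃)AlSi₃O₈) = 265.924 g/mol.
Si contributes 3 × 28.085 = 84.255 g per mole.
84.255/265.924 = 0.3168 → 31.68%.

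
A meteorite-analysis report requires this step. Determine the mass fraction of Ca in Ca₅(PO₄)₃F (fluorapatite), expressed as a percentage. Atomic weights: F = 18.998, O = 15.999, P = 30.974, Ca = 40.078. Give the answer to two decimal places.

Molar mass of Ca₅(PO₄)₃F: 5*40.078 + 3*30.974 + 12*15.999 + 1*18.998 = 504.298 g/mol.
Mass of Ca per formula unit: 5 × 40.078 = 200.390 g.
Weight fraction Ca = 200.390 / 504.298 = 0.3974.

39.74 mass %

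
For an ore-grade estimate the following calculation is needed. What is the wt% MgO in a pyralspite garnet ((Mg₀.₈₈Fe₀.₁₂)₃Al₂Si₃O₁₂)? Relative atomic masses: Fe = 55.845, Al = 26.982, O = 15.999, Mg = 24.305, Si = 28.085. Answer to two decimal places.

Formula mass = 414.476 g/mol.
2.64 Mg → 2.6400 mol MgO per formula unit; M(MgO) = 40.304, so MgO mass = 106.403 g.
106.403/414.476 × 100 = 25.67 wt%.

25.67 wt%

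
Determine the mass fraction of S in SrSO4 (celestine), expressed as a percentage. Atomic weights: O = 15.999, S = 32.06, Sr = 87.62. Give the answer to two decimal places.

17.45 wt%

Molar mass of SrSO4: 1·87.62 + 1·32.06 + 4·15.999 = 183.676 g/mol.
Mass of S per formula unit: 1 × 32.06 = 32.060 g.
Weight fraction S = 32.060 / 183.676 = 0.1745.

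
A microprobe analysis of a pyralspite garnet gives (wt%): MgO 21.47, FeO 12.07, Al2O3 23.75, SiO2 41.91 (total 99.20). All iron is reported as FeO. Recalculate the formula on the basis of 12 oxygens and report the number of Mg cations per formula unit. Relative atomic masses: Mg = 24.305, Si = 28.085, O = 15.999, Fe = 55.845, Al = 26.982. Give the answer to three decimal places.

MgO: 21.47/40.304 = 0.53270 mol → 0.53270 mol Mg, 0.53270 mol O.
FeO: 12.07/71.844 = 0.16800 mol → 0.16800 mol Fe, 0.16800 mol O.
Al2O3: 23.75/101.961 = 0.23293 mol → 0.46586 mol Al, 0.69879 mol O.
SiO2: 41.91/60.083 = 0.69754 mol → 0.69754 mol Si, 1.39508 mol O.
Total oxygen = 2.79457 mol. Normalization factor = 12/2.79457 = 4.29404.
Mg per 12 O = 0.53270 × 4.29404 = 2.287.

2.287 Mg apfu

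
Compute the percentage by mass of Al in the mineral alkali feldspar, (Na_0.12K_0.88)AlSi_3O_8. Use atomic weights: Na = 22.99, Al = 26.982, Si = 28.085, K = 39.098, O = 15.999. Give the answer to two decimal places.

Formula mass = 0.12*22.99 + 0.88*39.098 + 1*26.982 + 3*28.085 + 8*15.999 = 276.394 g/mol, of which 26.982 g is Al.
So Al makes up 26.982/276.394 = 0.0976 of the mass, i.e. 9.76%.

9.76 weight percent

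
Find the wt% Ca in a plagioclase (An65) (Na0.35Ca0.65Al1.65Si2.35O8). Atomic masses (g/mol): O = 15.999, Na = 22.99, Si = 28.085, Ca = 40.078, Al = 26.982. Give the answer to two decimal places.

Formula mass = 0.35·22.99 + 0.65·40.078 + 1.65·26.982 + 2.35·28.085 + 8·15.999 = 272.609 g/mol, of which 26.051 g is Ca.
So Ca makes up 26.051/272.609 = 0.0956 of the mass, i.e. 9.56%.

9.56 mass %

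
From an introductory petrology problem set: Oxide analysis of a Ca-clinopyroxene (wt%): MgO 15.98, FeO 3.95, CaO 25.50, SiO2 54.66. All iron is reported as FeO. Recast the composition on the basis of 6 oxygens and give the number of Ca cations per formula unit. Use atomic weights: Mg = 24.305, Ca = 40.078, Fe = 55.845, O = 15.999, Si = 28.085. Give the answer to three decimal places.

1.001 Ca apfu

MgO (M=40.304): mol = 0.39649; Mg = 0.39649, O = 0.39649.
FeO (M=71.844): mol = 0.05498; Fe = 0.05498, O = 0.05498.
CaO (M=56.077): mol = 0.45473; Ca = 0.45473, O = 0.45473.
SiO2 (M=60.083): mol = 0.90974; Si = 0.90974, O = 1.81948.
ΣO = 2.72568; factor = 6/ΣO = 2.20129.
Ca apfu = 0.45473 × 2.20129 = 1.001.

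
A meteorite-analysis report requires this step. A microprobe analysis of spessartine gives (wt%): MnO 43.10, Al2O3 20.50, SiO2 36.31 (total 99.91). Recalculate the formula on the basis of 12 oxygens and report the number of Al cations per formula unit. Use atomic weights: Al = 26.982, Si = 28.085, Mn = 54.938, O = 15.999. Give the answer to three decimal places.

1.994 Al apfu

MnO (M=70.937): mol = 0.60758; Mn = 0.60758, O = 0.60758.
Al2O3 (M=101.961): mol = 0.20106; Al = 0.40212, O = 0.60318.
SiO2 (M=60.083): mol = 0.60433; Si = 0.60433, O = 1.20866.
ΣO = 2.41942; factor = 12/ΣO = 4.95987.
Al apfu = 0.40212 × 4.95987 = 1.994.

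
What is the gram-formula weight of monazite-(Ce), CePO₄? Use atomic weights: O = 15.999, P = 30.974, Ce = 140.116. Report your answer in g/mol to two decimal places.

M = 1·140.116 + 1·30.974 + 4·15.999

235.09 g/mol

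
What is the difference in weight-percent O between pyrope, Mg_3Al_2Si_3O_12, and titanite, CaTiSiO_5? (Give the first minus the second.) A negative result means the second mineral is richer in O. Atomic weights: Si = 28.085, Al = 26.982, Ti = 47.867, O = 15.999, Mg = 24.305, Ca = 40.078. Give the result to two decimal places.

6.82 percentage points

First mineral: 191.988 g O in 403.122 g formula = 47.63 wt% O.
Second mineral: 79.995 g O in 196.025 g formula = 40.81 wt% O.
47.63% − 40.81% gives a difference of 6.82 percentage points.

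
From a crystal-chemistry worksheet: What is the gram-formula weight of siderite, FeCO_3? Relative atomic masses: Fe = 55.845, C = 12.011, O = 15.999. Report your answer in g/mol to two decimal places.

115.85 g/mol

The formula mass is the sum 1×55.845 + 1×12.011 + 3×15.999.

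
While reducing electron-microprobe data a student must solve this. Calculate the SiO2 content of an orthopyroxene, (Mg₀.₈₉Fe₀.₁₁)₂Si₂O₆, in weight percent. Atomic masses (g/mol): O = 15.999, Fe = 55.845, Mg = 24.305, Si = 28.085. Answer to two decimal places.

Molar mass of (Mg₀.₈₉Fe₀.₁₁)₂Si₂O₆ = 1.78*24.305 + 0.22*55.845 + 2*28.085 + 6*15.999 = 207.713 g/mol.
Each formula unit contains 2 Si, equivalent to 2/1 = 2.0000 mol SiO2.
M(SiO2) = 1×28.085 + 2×15.999 = 60.083 g/mol.
Mass of SiO2 per formula unit = 2.0000 × 60.083 = 120.166 g.
SiO2 wt% = 120.166 / 207.713 × 100 = 57.85%.

57.85 wt%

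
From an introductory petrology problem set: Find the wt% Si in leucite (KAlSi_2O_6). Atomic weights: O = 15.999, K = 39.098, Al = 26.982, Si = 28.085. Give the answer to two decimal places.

25.74 wt%

M(KAlSi_2O_6) = 218.244 g/mol.
Si contributes 2 × 28.085 = 56.170 g per mole.
56.170/218.244 = 0.2574 → 25.74%.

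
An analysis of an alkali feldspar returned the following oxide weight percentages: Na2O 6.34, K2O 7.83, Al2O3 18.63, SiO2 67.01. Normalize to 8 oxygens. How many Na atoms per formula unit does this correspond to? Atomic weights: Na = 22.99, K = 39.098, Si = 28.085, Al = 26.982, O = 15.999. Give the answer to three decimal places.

Na2O: 6.34/61.979 = 0.10229 mol → 0.20458 mol Na, 0.10229 mol O.
K2O: 7.83/94.195 = 0.08313 mol → 0.16626 mol K, 0.08313 mol O.
Al2O3: 18.63/101.961 = 0.18272 mol → 0.36544 mol Al, 0.54816 mol O.
SiO2: 67.01/60.083 = 1.11529 mol → 1.11529 mol Si, 2.23058 mol O.
Total oxygen = 2.96416 mol. Normalization factor = 8/2.96416 = 2.69891.
Na per 8 O = 0.20458 × 2.69891 = 0.552.

0.552 Na apfu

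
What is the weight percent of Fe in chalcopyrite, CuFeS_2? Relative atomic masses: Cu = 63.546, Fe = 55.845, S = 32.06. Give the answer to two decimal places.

M(CuFeS_2) = 183.511 g/mol.
Fe contributes 1 × 55.845 = 55.845 g per mole.
55.845/183.511 = 0.3043 → 30.43%.

30.43 wt%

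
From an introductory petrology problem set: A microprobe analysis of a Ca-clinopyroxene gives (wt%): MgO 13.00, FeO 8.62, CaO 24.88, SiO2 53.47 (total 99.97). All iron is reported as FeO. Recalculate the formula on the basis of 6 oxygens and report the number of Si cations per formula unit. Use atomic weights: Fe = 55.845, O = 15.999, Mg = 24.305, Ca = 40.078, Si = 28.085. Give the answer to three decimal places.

2.003 Si apfu

MgO: 13.00/40.304 = 0.32255 mol → 0.32255 mol Mg, 0.32255 mol O.
FeO: 8.62/71.844 = 0.11998 mol → 0.11998 mol Fe, 0.11998 mol O.
CaO: 24.88/56.077 = 0.44368 mol → 0.44368 mol Ca, 0.44368 mol O.
SiO2: 53.47/60.083 = 0.88994 mol → 0.88994 mol Si, 1.77988 mol O.
Total oxygen = 2.66609 mol. Normalization factor = 6/2.66609 = 2.25049.
Si per 6 O = 0.88994 × 2.25049 = 2.003.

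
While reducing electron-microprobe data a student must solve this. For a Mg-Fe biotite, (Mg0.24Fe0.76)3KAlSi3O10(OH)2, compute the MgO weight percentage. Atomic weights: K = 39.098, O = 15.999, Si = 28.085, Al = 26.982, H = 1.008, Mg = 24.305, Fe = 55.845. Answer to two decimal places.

Formula mass = 489.165 g/mol.
0.72 Mg → 0.7200 mol MgO per formula unit; M(MgO) = 40.304, so MgO mass = 29.019 g.
29.019/489.165 × 100 = 5.93 wt%.

5.93 wt%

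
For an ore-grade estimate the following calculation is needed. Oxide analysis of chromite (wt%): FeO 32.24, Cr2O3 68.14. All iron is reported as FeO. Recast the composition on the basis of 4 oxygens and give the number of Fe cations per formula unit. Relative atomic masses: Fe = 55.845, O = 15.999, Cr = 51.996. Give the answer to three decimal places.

32.24 wt% FeO ÷ 71.844 g/mol = 0.44875 mol, giving 0.44875 Fe and 0.44875 O.
68.14 wt% Cr2O3 ÷ 151.989 g/mol = 0.44832 mol, giving 0.89664 Cr and 1.34496 O.
Oxygen sums to 1.79371; scaling by 4/1.79371 = 2.23001 puts the formula on 4 O.
Fe: 0.44875 × 2.23001 = 1.001 atoms per formula unit.

1.001 Fe apfu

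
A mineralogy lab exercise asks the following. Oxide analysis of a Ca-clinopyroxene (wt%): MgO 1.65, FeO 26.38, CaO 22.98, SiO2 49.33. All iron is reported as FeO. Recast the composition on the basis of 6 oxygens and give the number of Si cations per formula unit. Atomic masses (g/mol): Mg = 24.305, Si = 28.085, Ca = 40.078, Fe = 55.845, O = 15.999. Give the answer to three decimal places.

1.65 wt% MgO ÷ 40.304 g/mol = 0.04094 mol, giving 0.04094 Mg and 0.04094 O.
26.38 wt% FeO ÷ 71.844 g/mol = 0.36718 mol, giving 0.36718 Fe and 0.36718 O.
22.98 wt% CaO ÷ 56.077 g/mol = 0.40979 mol, giving 0.40979 Ca and 0.40979 O.
49.33 wt% SiO2 ÷ 60.083 g/mol = 0.82103 mol, giving 0.82103 Si and 1.64206 O.
Oxygen sums to 2.45997; scaling by 6/2.45997 = 2.43905 puts the formula on 6 O.
Si: 0.82103 × 2.43905 = 2.003 atoms per formula unit.

2.003 Si apfu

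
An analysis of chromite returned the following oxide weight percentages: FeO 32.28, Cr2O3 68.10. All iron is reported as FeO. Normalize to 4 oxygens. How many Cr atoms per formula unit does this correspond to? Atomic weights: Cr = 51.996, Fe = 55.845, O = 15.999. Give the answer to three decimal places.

1.999 Cr apfu

FeO: 32.28/71.844 = 0.44931 mol → 0.44931 mol Fe, 0.44931 mol O.
Cr2O3: 68.10/151.989 = 0.44806 mol → 0.89612 mol Cr, 1.34418 mol O.
Total oxygen = 1.79349 mol. Normalization factor = 4/1.79349 = 2.23029.
Cr per 4 O = 0.89612 × 2.23029 = 1.999.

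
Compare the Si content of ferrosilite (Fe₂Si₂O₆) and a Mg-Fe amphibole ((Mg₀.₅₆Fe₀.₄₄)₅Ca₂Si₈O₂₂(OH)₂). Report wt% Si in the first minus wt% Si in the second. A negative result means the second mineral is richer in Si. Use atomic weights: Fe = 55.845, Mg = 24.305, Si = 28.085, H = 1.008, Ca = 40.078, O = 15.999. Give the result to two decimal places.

-4.19 percentage points

Si in Fe₂Si₂O₆: molar mass 263.854 g/mol; 2×28.085 = 56.170 g → 21.29 wt%.
Si in (Mg₀.₅₆Fe₀.₄₄)₅Ca₂Si₈O₂₂(OH)₂: molar mass 881.741 g/mol; 8×28.085 = 224.680 g → 25.48 wt%.
Difference = 21.29 − 25.48 = -4.19 percentage points.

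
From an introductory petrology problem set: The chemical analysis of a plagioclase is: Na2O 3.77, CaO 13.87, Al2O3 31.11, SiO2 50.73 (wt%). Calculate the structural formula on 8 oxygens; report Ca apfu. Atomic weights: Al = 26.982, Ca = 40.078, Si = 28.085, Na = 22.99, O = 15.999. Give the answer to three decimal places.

0.679 Ca apfu

3.77 wt% Na2O ÷ 61.979 g/mol = 0.06083 mol, giving 0.12166 Na and 0.06083 O.
13.87 wt% CaO ÷ 56.077 g/mol = 0.24734 mol, giving 0.24734 Ca and 0.24734 O.
31.11 wt% Al2O3 ÷ 101.961 g/mol = 0.30512 mol, giving 0.61024 Al and 0.91536 O.
50.73 wt% SiO2 ÷ 60.083 g/mol = 0.84433 mol, giving 0.84433 Si and 1.68866 O.
Oxygen sums to 2.91219; scaling by 8/2.91219 = 2.74707 puts the formula on 8 O.
Ca: 0.24734 × 2.74707 = 0.679 atoms per formula unit.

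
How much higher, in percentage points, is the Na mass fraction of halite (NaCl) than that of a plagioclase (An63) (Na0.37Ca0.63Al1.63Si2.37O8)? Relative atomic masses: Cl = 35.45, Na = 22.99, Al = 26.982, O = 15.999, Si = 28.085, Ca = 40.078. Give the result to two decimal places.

36.22 percentage points

Na in NaCl: molar mass 58.440 g/mol; 1×22.99 = 22.990 g → 39.34 wt%.
Na in Na0.37Ca0.63Al1.63Si2.37O8: molar mass 272.290 g/mol; 0.37×22.99 = 8.506 g → 3.12 wt%.
Difference = 39.34 − 3.12 = 36.22 percentage points.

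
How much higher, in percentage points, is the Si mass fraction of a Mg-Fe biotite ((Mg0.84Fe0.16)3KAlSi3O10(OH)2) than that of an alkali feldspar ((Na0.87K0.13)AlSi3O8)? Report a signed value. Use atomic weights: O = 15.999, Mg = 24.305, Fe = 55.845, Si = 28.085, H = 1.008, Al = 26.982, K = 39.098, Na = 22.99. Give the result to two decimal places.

M((Mg0.84Fe0.16)3KAlSi3O10(OH)2) = 432.393 g/mol, so wt% Si = 84.255/432.393 × 100 = 19.49%.
M((Na0.87K0.13)AlSi3O8) = 264.313 g/mol, so wt% Si = 84.255/264.313 × 100 = 31.88%.
19.49 − 31.88 = -12.39 pp.

-12.39 percentage points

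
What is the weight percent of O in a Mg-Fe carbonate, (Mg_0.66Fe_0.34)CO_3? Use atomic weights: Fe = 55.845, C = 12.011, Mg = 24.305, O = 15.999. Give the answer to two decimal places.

50.50 mass %

Formula mass = 0.66×24.305 + 0.34×55.845 + 1×12.011 + 3×15.999 = 95.037 g/mol, of which 47.997 g is O.
So O makes up 47.997/95.037 = 0.5050 of the mass, i.e. 50.50%.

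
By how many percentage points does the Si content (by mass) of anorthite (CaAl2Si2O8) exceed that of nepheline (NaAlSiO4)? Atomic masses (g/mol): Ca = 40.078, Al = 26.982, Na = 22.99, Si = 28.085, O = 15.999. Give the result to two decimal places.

0.42 percentage points

M(CaAl2Si2O8) = 278.204 g/mol, so wt% Si = 56.170/278.204 × 100 = 20.19%.
M(NaAlSiO4) = 142.053 g/mol, so wt% Si = 28.085/142.053 × 100 = 19.77%.
20.19 − 19.77 = 0.42 pp.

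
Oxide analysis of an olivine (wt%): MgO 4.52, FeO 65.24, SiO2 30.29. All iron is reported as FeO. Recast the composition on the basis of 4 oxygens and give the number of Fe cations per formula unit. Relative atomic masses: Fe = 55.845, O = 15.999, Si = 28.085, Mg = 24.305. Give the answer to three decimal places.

1.791 Fe apfu

MgO (M=40.304): mol = 0.11215; Mg = 0.11215, O = 0.11215.
FeO (M=71.844): mol = 0.90808; Fe = 0.90808, O = 0.90808.
SiO2 (M=60.083): mol = 0.50414; Si = 0.50414, O = 1.00828.
ΣO = 2.02851; factor = 4/ΣO = 1.97189.
Fe apfu = 0.90808 × 1.97189 = 1.791.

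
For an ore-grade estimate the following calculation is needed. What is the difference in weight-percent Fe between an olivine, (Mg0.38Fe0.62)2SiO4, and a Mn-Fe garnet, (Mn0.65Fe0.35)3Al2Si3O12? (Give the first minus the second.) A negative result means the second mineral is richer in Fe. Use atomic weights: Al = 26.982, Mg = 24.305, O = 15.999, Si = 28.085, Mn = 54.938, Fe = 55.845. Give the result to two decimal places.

26.69 percentage points

First mineral: 69.248 g Fe in 179.801 g formula = 38.51 wt% Fe.
Second mineral: 58.637 g Fe in 495.973 g formula = 11.82 wt% Fe.
38.51% − 11.82% gives a difference of 26.69 percentage points.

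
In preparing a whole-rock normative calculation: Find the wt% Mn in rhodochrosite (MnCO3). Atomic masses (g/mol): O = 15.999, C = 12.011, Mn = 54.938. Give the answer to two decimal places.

Molar mass of MnCO3: 1*54.938 + 1*12.011 + 3*15.999 = 114.946 g/mol.
Mass of Mn per formula unit: 1 × 54.938 = 54.938 g.
Weight fraction Mn = 54.938 / 114.946 = 0.4779.

47.79 wt%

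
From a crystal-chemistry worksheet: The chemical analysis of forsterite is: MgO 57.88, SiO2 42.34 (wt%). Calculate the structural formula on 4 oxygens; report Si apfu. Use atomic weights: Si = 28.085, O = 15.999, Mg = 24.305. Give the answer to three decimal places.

0.991 Si apfu

MgO (M=40.304): mol = 1.43609; Mg = 1.43609, O = 1.43609.
SiO2 (M=60.083): mol = 0.70469; Si = 0.70469, O = 1.40938.
ΣO = 2.84547; factor = 4/ΣO = 1.40574.
Si apfu = 0.70469 × 1.40574 = 0.991.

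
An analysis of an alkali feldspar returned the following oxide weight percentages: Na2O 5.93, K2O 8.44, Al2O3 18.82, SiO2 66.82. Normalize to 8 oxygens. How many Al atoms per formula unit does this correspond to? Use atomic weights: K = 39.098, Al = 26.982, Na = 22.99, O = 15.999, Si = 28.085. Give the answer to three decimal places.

5.93 wt% Na2O ÷ 61.979 g/mol = 0.09568 mol, giving 0.19136 Na and 0.09568 O.
8.44 wt% K2O ÷ 94.195 g/mol = 0.08960 mol, giving 0.17920 K and 0.08960 O.
18.82 wt% Al2O3 ÷ 101.961 g/mol = 0.18458 mol, giving 0.36916 Al and 0.55374 O.
66.82 wt% SiO2 ÷ 60.083 g/mol = 1.11213 mol, giving 1.11213 Si and 2.22426 O.
Oxygen sums to 2.96328; scaling by 8/2.96328 = 2.69971 puts the formula on 8 O.
Al: 0.36916 × 2.69971 = 0.997 atoms per formula unit.

0.997 Al apfu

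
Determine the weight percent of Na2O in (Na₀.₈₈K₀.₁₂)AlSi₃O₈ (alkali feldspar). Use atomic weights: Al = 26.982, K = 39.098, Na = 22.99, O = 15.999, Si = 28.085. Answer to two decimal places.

10.32 wt%

M((Na₀.₈₈K₀.₁₂)AlSi₃O₈) = 264.152 g/mol; M(Na2O) = 61.979 g/mol.
Moles Na2O per formula unit = 0.88 Na ÷ 2 = 0.4400.
Na2O fraction = (0.4400 × 61.979) / 264.152 = 27.271/264.152 = 0.1032.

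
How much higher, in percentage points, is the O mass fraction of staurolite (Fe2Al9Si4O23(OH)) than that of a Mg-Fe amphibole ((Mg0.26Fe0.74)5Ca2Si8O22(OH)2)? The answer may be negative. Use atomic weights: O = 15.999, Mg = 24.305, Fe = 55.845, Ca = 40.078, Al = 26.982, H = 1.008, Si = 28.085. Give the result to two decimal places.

O in Fe2Al9Si4O23(OH): molar mass 851.852 g/mol; 24×15.999 = 383.976 g → 45.08 wt%.
O in (Mg0.26Fe0.74)5Ca2Si8O22(OH)2: molar mass 929.051 g/mol; 24×15.999 = 383.976 g → 41.33 wt%.
Difference = 45.08 − 41.33 = 3.75 percentage points.

3.75 percentage points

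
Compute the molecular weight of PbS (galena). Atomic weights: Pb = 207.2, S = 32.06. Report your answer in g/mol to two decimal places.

The formula mass is the sum 1(207.2) + 1(32.06).

239.26 g/mol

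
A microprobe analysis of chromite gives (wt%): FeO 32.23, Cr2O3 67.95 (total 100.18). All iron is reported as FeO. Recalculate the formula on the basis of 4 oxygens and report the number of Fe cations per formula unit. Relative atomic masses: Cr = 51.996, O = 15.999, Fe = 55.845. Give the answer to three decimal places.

1.003 Fe apfu

FeO: 32.23/71.844 = 0.44861 mol → 0.44861 mol Fe, 0.44861 mol O.
Cr2O3: 67.95/151.989 = 0.44707 mol → 0.89414 mol Cr, 1.34121 mol O.
Total oxygen = 1.78982 mol. Normalization factor = 4/1.78982 = 2.23486.
Fe per 4 O = 0.44861 × 2.23486 = 1.003.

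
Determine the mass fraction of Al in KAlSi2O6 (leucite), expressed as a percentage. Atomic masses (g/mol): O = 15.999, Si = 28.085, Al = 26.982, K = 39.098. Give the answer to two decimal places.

12.36 mass %

Formula mass = 1*39.098 + 1*26.982 + 2*28.085 + 6*15.999 = 218.244 g/mol, of which 26.982 g is Al.
So Al makes up 26.982/218.244 = 0.1236 of the mass, i.e. 12.36%.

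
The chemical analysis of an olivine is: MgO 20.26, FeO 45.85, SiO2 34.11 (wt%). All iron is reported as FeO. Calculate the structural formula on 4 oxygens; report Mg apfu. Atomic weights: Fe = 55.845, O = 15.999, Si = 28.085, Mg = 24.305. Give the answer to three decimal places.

MgO: 20.26/40.304 = 0.50268 mol → 0.50268 mol Mg, 0.50268 mol O.
FeO: 45.85/71.844 = 0.63819 mol → 0.63819 mol Fe, 0.63819 mol O.
SiO2: 34.11/60.083 = 0.56771 mol → 0.56771 mol Si, 1.13542 mol O.
Total oxygen = 2.27629 mol. Normalization factor = 4/2.27629 = 1.75725.
Mg per 4 O = 0.50268 × 1.75725 = 0.883.

0.883 Mg apfu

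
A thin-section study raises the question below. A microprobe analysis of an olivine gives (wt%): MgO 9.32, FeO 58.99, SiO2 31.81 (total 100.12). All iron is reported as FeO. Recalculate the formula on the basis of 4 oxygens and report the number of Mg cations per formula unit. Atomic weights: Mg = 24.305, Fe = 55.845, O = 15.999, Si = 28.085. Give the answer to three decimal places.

9.32 wt% MgO ÷ 40.304 g/mol = 0.23124 mol, giving 0.23124 Mg and 0.23124 O.
58.99 wt% FeO ÷ 71.844 g/mol = 0.82108 mol, giving 0.82108 Fe and 0.82108 O.
31.81 wt% SiO2 ÷ 60.083 g/mol = 0.52943 mol, giving 0.52943 Si and 1.05886 O.
Oxygen sums to 2.11118; scaling by 4/2.11118 = 1.89468 puts the formula on 4 O.
Mg: 0.23124 × 1.89468 = 0.438 atoms per formula unit.

0.438 Mg apfu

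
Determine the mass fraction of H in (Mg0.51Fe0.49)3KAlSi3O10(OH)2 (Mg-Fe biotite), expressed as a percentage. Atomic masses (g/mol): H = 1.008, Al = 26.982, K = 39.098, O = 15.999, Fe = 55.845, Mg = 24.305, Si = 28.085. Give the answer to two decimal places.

Formula mass = 1.53×24.305 + 1.47×55.845 + 1×39.098 + 1×26.982 + 3×28.085 + 12×15.999 + 2×1.008 = 463.618 g/mol, of which 2.016 g is H.
So H makes up 2.016/463.618 = 0.0043 of the mass, i.e. 0.43%.

0.43 mass %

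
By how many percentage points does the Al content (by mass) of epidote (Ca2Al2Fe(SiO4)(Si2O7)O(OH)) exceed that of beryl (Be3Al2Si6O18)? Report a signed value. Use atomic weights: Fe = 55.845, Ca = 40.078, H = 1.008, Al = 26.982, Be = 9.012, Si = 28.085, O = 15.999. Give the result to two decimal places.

M(Ca2Al2Fe(SiO4)(Si2O7)O(OH)) = 483.215 g/mol, so wt% Al = 53.964/483.215 × 100 = 11.17%.
M(Be3Al2Si6O18) = 537.492 g/mol, so wt% Al = 53.964/537.492 × 100 = 10.04%.
11.17 − 10.04 = 1.13 pp.

1.13 percentage points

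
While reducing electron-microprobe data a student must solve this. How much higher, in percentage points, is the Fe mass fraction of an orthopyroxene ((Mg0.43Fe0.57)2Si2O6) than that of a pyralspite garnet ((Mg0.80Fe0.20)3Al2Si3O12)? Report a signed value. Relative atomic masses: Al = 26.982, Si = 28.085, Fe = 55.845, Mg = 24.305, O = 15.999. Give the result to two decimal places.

18.95 percentage points

Fe in (Mg0.43Fe0.57)2Si2O6: molar mass 236.730 g/mol; 1.14×55.845 = 63.663 g → 26.89 wt%.
Fe in (Mg0.80Fe0.20)3Al2Si3O12: molar mass 422.046 g/mol; 0.60×55.845 = 33.507 g → 7.94 wt%.
Difference = 26.89 − 7.94 = 18.95 percentage points.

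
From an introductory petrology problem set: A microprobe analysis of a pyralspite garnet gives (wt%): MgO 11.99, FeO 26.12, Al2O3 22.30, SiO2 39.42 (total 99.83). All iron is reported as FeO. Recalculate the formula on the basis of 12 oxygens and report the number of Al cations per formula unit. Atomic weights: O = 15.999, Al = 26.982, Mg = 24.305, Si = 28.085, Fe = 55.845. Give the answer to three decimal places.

MgO (M=40.304): mol = 0.29749; Mg = 0.29749, O = 0.29749.
FeO (M=71.844): mol = 0.36357; Fe = 0.36357, O = 0.36357.
Al2O3 (M=101.961): mol = 0.21871; Al = 0.43742, O = 0.65613.
SiO2 (M=60.083): mol = 0.65609; Si = 0.65609, O = 1.31218.
ΣO = 2.62937; factor = 12/ΣO = 4.56383.
Al apfu = 0.43742 × 4.56383 = 1.996.

1.996 Al apfu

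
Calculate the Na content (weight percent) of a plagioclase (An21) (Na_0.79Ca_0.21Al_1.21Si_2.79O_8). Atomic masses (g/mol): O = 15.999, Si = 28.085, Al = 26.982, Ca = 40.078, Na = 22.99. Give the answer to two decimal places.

6.84 weight percent

Molar mass of Na_0.79Ca_0.21Al_1.21Si_2.79O_8: 0.79*22.99 + 0.21*40.078 + 1.21*26.982 + 2.79*28.085 + 8*15.999 = 265.576 g/mol.
Mass of Na per formula unit: 0.79 × 22.99 = 18.162 g.
Weight fraction Na = 18.162 / 265.576 = 0.0684.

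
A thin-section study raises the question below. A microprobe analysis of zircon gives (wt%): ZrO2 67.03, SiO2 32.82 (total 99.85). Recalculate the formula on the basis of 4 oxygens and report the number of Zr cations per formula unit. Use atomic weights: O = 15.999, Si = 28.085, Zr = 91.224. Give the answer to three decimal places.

ZrO2 (M=123.222): mol = 0.54398; Zr = 0.54398, O = 1.08796.
SiO2 (M=60.083): mol = 0.54624; Si = 0.54624, O = 1.09248.
ΣO = 2.18044; factor = 4/ΣO = 1.83449.
Zr apfu = 0.54398 × 1.83449 = 0.998.

0.998 Zr apfu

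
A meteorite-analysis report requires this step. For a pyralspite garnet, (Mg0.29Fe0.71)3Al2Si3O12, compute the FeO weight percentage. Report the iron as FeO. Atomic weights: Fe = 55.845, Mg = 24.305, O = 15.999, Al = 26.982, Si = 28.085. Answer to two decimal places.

32.54 wt%

Molar mass of (Mg0.29Fe0.71)3Al2Si3O12 = 0.87·24.305 + 2.13·55.845 + 2·26.982 + 3·28.085 + 12·15.999 = 470.302 g/mol.
Each formula unit contains 2.13 Fe, equivalent to 2.13/1 = 2.1300 mol FeO.
M(FeO) = 1×55.845 + 1×15.999 = 71.844 g/mol.
Mass of FeO per formula unit = 2.1300 × 71.844 = 153.028 g.
FeO wt% = 153.028 / 470.302 × 100 = 32.54%.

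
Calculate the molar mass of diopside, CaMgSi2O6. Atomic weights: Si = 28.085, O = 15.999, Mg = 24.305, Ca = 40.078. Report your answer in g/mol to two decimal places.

216.55 g/mol

Ca: 1 × 40.078 = 40.0780
Mg: 1 × 24.305 = 24.3050
Si: 2 × 28.085 = 56.1700
O: 6 × 15.999 = 95.9940
Summing the contributions gives the formula mass.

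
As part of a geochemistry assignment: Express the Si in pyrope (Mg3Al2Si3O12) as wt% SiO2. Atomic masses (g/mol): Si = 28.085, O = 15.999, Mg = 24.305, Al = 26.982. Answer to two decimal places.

44.71 wt%

Formula mass = 403.122 g/mol.
3 Si → 3.0000 mol SiO2 per formula unit; M(SiO2) = 60.083, so SiO2 mass = 180.249 g.
180.249/403.122 × 100 = 44.71 wt%.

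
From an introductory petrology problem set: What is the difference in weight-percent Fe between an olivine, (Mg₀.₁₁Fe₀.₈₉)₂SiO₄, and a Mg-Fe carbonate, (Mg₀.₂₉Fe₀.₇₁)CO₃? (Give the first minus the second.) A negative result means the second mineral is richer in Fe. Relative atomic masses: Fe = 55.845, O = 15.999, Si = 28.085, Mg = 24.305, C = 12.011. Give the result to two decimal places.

13.34 percentage points

M((Mg₀.₁₁Fe₀.₈₉)₂SiO₄) = 196.832 g/mol, so wt% Fe = 99.404/196.832 × 100 = 50.50%.
M((Mg₀.₂₉Fe₀.₇₁)CO₃) = 106.706 g/mol, so wt% Fe = 39.650/106.706 × 100 = 37.16%.
50.50 − 37.16 = 13.34 pp.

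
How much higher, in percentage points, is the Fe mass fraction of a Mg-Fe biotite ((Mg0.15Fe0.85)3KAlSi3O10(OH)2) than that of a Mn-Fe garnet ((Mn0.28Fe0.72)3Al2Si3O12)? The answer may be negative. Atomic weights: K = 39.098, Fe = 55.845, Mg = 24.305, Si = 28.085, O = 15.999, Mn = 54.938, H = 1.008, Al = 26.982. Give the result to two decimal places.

M((Mg0.15Fe0.85)3KAlSi3O10(OH)2) = 497.681 g/mol, so wt% Fe = 142.405/497.681 × 100 = 28.61%.
M((Mn0.28Fe0.72)3Al2Si3O12) = 496.980 g/mol, so wt% Fe = 120.625/496.980 × 100 = 24.27%.
28.61 − 24.27 = 4.34 pp.

4.34 percentage points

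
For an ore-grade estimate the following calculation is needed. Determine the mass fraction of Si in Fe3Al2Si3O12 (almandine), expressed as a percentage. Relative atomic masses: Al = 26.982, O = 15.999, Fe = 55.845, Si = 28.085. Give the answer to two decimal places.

Molar mass of Fe3Al2Si3O12: 3·55.845 + 2·26.982 + 3·28.085 + 12·15.999 = 497.742 g/mol.
Mass of Si per formula unit: 3 × 28.085 = 84.255 g.
Weight fraction Si = 84.255 / 497.742 = 0.1693.

16.93 weight percent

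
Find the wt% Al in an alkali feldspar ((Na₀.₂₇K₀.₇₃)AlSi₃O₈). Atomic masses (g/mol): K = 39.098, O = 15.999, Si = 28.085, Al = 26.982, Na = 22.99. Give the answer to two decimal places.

M((Na₀.₂₇K₀.₇₃)AlSi₃O₈) = 273.978 g/mol.
Al contributes 1 × 26.982 = 26.982 g per mole.
26.982/273.978 = 0.0985 → 9.85%.

9.85 mass %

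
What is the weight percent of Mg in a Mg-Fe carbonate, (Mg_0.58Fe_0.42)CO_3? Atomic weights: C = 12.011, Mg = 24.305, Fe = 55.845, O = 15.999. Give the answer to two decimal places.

M((Mg_0.58Fe_0.42)CO_3) = 97.560 g/mol.
Mg contributes 0.58 × 24.305 = 14.097 g per mole.
14.097/97.560 = 0.1445 → 14.45%.

14.45 wt%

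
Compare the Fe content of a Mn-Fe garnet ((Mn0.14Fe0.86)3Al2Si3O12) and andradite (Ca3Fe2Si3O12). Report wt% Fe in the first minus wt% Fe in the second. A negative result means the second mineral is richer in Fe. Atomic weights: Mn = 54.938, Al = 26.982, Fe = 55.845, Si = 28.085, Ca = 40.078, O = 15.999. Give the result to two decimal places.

6.99 percentage points

First mineral: 144.080 g Fe in 497.361 g formula = 28.97 wt% Fe.
Second mineral: 111.690 g Fe in 508.167 g formula = 21.98 wt% Fe.
28.97% − 21.98% gives a difference of 6.99 percentage points.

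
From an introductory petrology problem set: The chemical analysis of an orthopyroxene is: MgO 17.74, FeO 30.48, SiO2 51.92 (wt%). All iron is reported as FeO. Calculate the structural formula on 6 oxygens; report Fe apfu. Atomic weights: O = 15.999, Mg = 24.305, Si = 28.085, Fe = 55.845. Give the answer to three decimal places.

MgO: 17.74/40.304 = 0.44015 mol → 0.44015 mol Mg, 0.44015 mol O.
FeO: 30.48/71.844 = 0.42425 mol → 0.42425 mol Fe, 0.42425 mol O.
SiO2: 51.92/60.083 = 0.86414 mol → 0.86414 mol Si, 1.72828 mol O.
Total oxygen = 2.59268 mol. Normalization factor = 6/2.59268 = 2.31421.
Fe per 6 O = 0.42425 × 2.31421 = 0.982.

0.982 Fe apfu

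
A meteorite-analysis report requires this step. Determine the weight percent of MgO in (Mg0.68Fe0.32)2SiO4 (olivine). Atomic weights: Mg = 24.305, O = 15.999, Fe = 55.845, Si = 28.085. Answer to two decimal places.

Molar mass of (Mg0.68Fe0.32)2SiO4 = 1.36·24.305 + 0.64·55.845 + 1·28.085 + 4·15.999 = 160.877 g/mol.
Each formula unit contains 1.36 Mg, equivalent to 1.36/1 = 1.3600 mol MgO.
M(MgO) = 1×24.305 + 1×15.999 = 40.304 g/mol.
Mass of MgO per formula unit = 1.3600 × 40.304 = 54.813 g.
MgO wt% = 54.813 / 160.877 × 100 = 34.07%.

34.07 wt%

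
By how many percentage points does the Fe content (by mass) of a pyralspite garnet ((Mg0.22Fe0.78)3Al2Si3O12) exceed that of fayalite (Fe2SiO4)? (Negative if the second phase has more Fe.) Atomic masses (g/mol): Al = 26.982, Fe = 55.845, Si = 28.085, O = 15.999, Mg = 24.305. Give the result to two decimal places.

-27.41 percentage points

Fe in (Mg0.22Fe0.78)3Al2Si3O12: molar mass 476.926 g/mol; 2.34×55.845 = 130.677 g → 27.40 wt%.
Fe in Fe2SiO4: molar mass 203.771 g/mol; 2×55.845 = 111.690 g → 54.81 wt%.
Difference = 27.40 − 54.81 = -27.41 percentage points.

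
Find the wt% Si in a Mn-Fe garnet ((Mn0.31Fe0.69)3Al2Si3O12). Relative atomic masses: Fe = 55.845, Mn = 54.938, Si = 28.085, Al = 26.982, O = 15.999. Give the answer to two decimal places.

M((Mn0.31Fe0.69)3Al2Si3O12) = 496.898 g/mol.
Si contributes 3 × 28.085 = 84.255 g per mole.
84.255/496.898 = 0.1696 → 16.96%.

16.96 wt%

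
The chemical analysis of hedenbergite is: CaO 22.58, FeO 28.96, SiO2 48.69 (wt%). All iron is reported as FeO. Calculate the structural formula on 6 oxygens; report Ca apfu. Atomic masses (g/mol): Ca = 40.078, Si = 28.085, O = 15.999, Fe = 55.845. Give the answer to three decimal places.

0.996 Ca apfu

22.58 wt% CaO ÷ 56.077 g/mol = 0.40266 mol, giving 0.40266 Ca and 0.40266 O.
28.96 wt% FeO ÷ 71.844 g/mol = 0.40310 mol, giving 0.40310 Fe and 0.40310 O.
48.69 wt% SiO2 ÷ 60.083 g/mol = 0.81038 mol, giving 0.81038 Si and 1.62076 O.
Oxygen sums to 2.42652; scaling by 6/2.42652 = 2.47268 puts the formula on 6 O.
Ca: 0.40266 × 2.47268 = 0.996 atoms per formula unit.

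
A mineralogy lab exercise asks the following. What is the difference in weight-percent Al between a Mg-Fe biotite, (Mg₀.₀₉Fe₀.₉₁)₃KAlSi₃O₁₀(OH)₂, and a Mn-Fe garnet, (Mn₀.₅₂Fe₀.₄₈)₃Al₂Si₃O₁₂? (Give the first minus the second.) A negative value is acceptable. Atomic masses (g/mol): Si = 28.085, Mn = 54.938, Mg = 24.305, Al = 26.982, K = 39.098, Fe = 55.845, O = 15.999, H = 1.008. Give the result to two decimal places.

-5.51 percentage points

M((Mg₀.₀₉Fe₀.₉₁)₃KAlSi₃O₁₀(OH)₂) = 503.358 g/mol, so wt% Al = 26.982/503.358 × 100 = 5.36%.
M((Mn₀.₅₂Fe₀.₄₈)₃Al₂Si₃O₁₂) = 496.327 g/mol, so wt% Al = 53.964/496.327 × 100 = 10.87%.
5.36 − 10.87 = -5.51 pp.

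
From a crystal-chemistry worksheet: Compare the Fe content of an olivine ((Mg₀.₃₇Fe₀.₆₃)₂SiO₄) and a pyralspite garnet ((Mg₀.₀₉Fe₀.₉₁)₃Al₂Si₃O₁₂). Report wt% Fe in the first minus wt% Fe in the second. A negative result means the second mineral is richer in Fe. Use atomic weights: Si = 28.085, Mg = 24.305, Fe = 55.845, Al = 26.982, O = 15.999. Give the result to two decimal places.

Fe in (Mg₀.₃₇Fe₀.₆₃)₂SiO₄: molar mass 180.431 g/mol; 1.26×55.845 = 70.365 g → 39.00 wt%.
Fe in (Mg₀.₀₉Fe₀.₉₁)₃Al₂Si₃O₁₂: molar mass 489.226 g/mol; 2.73×55.845 = 152.457 g → 31.16 wt%.
Difference = 39.00 − 31.16 = 7.84 percentage points.

7.84 percentage points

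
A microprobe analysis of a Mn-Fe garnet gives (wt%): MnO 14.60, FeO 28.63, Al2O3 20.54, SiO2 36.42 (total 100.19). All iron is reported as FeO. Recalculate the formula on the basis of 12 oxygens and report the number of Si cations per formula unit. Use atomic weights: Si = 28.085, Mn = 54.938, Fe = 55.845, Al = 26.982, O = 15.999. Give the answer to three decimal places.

3.005 Si apfu

MnO (M=70.937): mol = 0.20582; Mn = 0.20582, O = 0.20582.
FeO (M=71.844): mol = 0.39850; Fe = 0.39850, O = 0.39850.
Al2O3 (M=101.961): mol = 0.20145; Al = 0.40290, O = 0.60435.
SiO2 (M=60.083): mol = 0.60616; Si = 0.60616, O = 1.21232.
ΣO = 2.42099; factor = 12/ΣO = 4.95665.
Si apfu = 0.60616 × 4.95665 = 3.005.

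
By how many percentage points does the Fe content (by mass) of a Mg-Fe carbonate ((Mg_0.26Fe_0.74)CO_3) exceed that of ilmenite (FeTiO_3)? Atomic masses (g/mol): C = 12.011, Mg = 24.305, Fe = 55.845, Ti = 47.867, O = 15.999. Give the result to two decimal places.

1.58 percentage points

First mineral: 41.325 g Fe in 107.653 g formula = 38.39 wt% Fe.
Second mineral: 55.845 g Fe in 151.709 g formula = 36.81 wt% Fe.
38.39% − 36.81% gives a difference of 1.58 percentage points.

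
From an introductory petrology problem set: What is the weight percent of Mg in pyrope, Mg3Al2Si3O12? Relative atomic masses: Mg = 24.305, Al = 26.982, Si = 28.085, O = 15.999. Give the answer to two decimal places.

M(Mg3Al2Si3O12) = 403.122 g/mol.
Mg contributes 3 × 24.305 = 72.915 g per mole.
72.915/403.122 = 0.1809 → 18.09%.

18.09 mass %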